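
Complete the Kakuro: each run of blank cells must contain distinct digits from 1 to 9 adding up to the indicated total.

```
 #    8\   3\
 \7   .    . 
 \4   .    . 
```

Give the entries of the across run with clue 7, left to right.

5 2

4 in 2 cells must be {1,3}; 3 in 2 cells must be {1,2}.
The 4 across and the 3 down share only 1, so R2C2 = 1.
R1C2 = 3 − 1 = 2 completes the 3 down.
R2C1 = 4 − 1 = 3 completes the 4 across.
R1C1 = 7 − 2 = 5 completes the 7 across.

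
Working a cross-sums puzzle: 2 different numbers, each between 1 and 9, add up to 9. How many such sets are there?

4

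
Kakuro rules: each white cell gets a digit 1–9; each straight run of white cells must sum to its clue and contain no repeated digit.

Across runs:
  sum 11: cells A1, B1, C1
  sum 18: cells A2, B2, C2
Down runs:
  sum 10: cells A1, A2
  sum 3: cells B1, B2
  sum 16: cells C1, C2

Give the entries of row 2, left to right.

3 in 2 cells must be {1,2}; 16 in 2 cells must be {7,9}.
The 11 across and the 16 down share only 7, so C1 = 7.
C2 = 16 − 7 = 9 completes the 16 down.
Given what's placed, B1 must be 1 to fit the 11 across and 3 down.
B2 = 3 − 1 = 2 completes the 3 down.
A1 = 11 − 8 = 3 completes the 11 across.
A2 = 18 − 11 = 7 completes the 18 across.

7 2 9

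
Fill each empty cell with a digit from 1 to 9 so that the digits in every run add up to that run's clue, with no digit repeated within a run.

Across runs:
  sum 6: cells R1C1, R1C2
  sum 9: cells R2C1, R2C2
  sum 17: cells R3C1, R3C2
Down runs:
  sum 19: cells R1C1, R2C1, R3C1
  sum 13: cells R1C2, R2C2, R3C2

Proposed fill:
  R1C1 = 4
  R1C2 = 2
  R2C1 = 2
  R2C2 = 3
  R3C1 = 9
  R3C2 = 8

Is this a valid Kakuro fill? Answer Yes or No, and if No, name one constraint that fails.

No — the down run R1C1–R3C1 sums to 15, not 19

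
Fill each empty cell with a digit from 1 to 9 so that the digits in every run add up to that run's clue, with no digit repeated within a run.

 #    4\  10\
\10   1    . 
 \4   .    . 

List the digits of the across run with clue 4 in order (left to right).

3, 1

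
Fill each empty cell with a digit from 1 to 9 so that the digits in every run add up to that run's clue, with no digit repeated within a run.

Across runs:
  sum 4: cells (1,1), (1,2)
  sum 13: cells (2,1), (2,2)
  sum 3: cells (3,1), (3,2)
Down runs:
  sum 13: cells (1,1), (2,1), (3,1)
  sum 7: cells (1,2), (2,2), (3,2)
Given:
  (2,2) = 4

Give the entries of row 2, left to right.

9, 4

4 in 2 cells must be {1,3}; 3 in 2 cells must be {1,2}; 7 in 3 cells must be {1,2,4}.
Given what's placed, (1,2) must be 1 to fit the 4 across and 7 down.
(2,1) = 13 − 4 = 9 completes the 13 across.
(3,1) = 1: the only remaining digit allowed by both the 3 across and the 13 down.
(3,2) = 3 − 1 = 2 completes the 3 across.
(1,1) = 4 − 1 = 3 completes the 4 across.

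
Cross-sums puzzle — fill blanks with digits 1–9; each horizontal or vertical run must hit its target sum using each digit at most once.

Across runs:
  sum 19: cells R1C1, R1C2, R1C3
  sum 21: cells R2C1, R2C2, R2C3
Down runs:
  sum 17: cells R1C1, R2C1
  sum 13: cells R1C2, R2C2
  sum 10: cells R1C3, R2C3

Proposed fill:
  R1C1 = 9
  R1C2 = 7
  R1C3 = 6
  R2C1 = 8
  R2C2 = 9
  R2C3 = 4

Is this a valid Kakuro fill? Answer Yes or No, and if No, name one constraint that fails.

No — the down run R1C2–R2C2 sums to 16, not 13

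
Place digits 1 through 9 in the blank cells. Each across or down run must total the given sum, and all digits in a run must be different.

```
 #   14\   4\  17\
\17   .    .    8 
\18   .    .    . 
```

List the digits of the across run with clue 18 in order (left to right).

4 in 2 cells must be {1,3}; 17 in 2 cells must be {8,9}.
Given what's placed, R1C2 must be 3 to fit the 17 across and 4 down.
R2C2 = 4 − 3 = 1 completes the 4 down.
R2C3 = 17 − 8 = 9 completes the 17 down.
R1C1 = 17 − 11 = 6 completes the 17 across.
R2C1 = 18 − 10 = 8 completes the 18 across.

8 1 9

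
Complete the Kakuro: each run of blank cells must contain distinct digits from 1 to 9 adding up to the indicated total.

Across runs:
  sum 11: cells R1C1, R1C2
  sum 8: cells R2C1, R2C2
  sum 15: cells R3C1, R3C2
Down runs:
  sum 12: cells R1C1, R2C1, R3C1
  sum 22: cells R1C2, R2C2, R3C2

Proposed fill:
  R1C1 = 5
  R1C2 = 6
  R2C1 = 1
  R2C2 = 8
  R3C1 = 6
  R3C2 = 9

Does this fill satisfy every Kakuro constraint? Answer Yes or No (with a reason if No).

No — the across run R2C1–R2C2 sums to 9, not 8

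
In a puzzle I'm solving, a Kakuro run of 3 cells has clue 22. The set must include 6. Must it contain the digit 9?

The only way to make 22 from 3 distinct digits under that restriction is {6,7,9}, which contains 9.

Yes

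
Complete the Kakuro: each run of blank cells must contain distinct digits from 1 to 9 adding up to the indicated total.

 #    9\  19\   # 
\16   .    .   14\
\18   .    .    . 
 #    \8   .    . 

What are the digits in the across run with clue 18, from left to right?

16 in 2 cells must be {7,9}.
The 16 across and the 9 down share only 7, so R1C1 = 7.
R1C2 = 16 − 7 = 9 completes the 16 across.
R2C1 = 9 − 7 = 2 completes the 9 down.
R2C2 = 7: the only remaining digit allowed by both the 18 across and the 19 down.
R2C3 = 18 − 9 = 9 completes the 18 across.
R3C2 = 19 − 16 = 3 completes the 19 down.
R3C3 = 8 − 3 = 5 completes the 8 across.

2, 7, 9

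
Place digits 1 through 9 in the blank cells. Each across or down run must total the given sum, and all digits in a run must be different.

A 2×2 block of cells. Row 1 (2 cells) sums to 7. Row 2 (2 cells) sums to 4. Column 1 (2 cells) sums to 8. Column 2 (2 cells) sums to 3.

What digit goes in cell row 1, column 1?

4 in 2 cells must be {1,3}; 3 in 2 cells must be {1,2}.
The 4 across and the 3 down share only 1, so (2,2) = 1.
(1,2) = 3 − 1 = 2 completes the 3 down.
(2,1) = 4 − 1 = 3 completes the 4 across.
(1,1) = 7 − 2 = 5 completes the 7 across.

5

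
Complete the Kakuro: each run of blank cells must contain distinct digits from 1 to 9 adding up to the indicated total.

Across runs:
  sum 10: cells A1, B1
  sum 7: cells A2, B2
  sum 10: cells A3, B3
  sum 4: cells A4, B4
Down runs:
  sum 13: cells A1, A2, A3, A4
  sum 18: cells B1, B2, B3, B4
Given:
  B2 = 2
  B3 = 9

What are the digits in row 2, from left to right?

5 2

4 in 2 cells must be {1,3}.
A2 = 7 − 2 = 5 completes the 7 across.
A3 = 10 − 9 = 1 completes the 10 across.
A4 = 3: the only remaining digit allowed by both the 4 across and the 13 down.
B4 = 4 − 3 = 1 completes the 4 across.
A1 = 13 − 9 = 4 completes the 13 down.
B1 = 10 − 4 = 6 completes the 10 across.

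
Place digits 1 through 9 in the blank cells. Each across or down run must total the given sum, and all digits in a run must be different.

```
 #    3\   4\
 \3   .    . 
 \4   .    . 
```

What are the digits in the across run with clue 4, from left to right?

3 in 2 cells must be {1,2}; 4 in 2 cells must be {1,3}.
The 3 across and the 4 down share only 1, so R1C2 = 1.
The 4 across and the 3 down share only 1, so R2C1 = 1.
R2C2 = 4 − 1 = 3 completes the 4 across.
R1C1 = 3 − 1 = 2 completes the 3 across.

1, 3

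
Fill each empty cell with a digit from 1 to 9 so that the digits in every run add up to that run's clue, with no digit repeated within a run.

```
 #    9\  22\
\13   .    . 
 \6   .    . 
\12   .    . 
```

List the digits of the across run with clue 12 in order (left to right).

3, 9

The 6 across and the 22 down share only 5, so R2C2 = 5.
R2C1 = 6 − 5 = 1 completes the 6 across.
Nothing is forced directly, so branch on R1C1, whose candidates are 5 or 6. If R1C1 = 6: then R1C2 would have to be in {7} for the 13 across but in {8,9} for the 22 down — contradiction. So R1C1 = 5.
R1C2 = 13 − 5 = 8 completes the 13 across.
R3C1 = 9 − 6 = 3 completes the 9 down.
R3C2 = 12 − 3 = 9 completes the 12 across.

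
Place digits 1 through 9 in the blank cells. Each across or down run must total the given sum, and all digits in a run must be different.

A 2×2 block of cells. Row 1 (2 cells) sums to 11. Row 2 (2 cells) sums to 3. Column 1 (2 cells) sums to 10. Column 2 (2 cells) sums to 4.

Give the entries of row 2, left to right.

2 1

3 in 2 cells must be {1,2}; 4 in 2 cells must be {1,3}.
The 11 across and the 4 down share only 3, so (1,2) = 3.
(2,2) = 4 − 3 = 1 completes the 4 down.
(1,1) = 11 − 3 = 8 completes the 11 across.
(2,1) = 3 − 1 = 2 completes the 3 across.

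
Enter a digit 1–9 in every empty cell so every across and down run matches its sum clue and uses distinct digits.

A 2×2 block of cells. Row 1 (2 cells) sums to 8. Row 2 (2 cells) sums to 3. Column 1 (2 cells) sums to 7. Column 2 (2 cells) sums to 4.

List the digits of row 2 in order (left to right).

2, 1

3 in 2 cells must be {1,2}; 4 in 2 cells must be {1,3}.
The 3 across and the 4 down share only 1, so (2,2) = 1.
(1,2) = 4 − 1 = 3 completes the 4 down.
(2,1) = 3 − 1 = 2 completes the 3 across.
(1,1) = 8 − 3 = 5 completes the 8 across.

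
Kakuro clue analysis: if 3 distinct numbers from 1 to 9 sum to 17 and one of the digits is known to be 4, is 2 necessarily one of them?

No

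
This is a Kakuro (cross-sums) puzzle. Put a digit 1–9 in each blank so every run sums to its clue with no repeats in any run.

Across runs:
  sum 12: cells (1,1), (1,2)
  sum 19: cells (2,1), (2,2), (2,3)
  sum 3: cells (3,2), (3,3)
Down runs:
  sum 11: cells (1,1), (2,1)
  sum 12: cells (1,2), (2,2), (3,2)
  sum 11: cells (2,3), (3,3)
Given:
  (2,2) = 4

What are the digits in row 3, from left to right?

3 in 2 cells must be {1,2}.
(3,3) = 2: only digit in both the 3-across and 11-down candidate sets.
(2,3) = 11 − 2 = 9 completes the 11 down.
(3,2) = 3 − 2 = 1 completes the 3 across.
(1,2) = 12 − 5 = 7 completes the 12 down.
(2,1) = 19 − 13 = 6 completes the 19 across.
(1,1) = 12 − 7 = 5 completes the 12 across.

1 2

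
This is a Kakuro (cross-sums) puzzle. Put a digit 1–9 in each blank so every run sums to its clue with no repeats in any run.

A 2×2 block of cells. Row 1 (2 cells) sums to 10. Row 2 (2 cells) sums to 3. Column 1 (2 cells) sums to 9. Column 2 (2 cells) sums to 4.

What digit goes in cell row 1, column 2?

3 in 2 cells must be {1,2}; 4 in 2 cells must be {1,3}.
The 3 across and the 4 down share only 1, so (2,2) = 1.
(1,2) = 4 − 1 = 3 completes the 4 down.
(2,1) = 3 − 1 = 2 completes the 3 across.
(1,1) = 10 − 3 = 7 completes the 10 across.

3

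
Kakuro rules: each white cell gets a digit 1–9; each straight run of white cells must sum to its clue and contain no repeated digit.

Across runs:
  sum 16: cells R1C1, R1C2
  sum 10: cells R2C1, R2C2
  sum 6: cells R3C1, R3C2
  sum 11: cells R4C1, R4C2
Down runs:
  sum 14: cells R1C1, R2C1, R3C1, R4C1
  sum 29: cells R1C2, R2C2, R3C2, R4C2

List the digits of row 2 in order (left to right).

2 8

16 in 2 cells must be {7,9}; 29 in 4 cells must be {5,7,8,9}.
Only 7 fits R1C1 under both its across sum 16 and down sum 14.
R1C2 = 16 − 7 = 9 completes the 16 across.
Given what's placed, R3C2 must be 5 to fit the 6 across and 29 down.
R3C1 = 6 − 5 = 1 completes the 6 across.
No cell is forced outright now. R2C1 can only be 2 or 4 (the digits allowed by both its 10 across and its 14 down). If R2C1 = 4: then R2C2 would have to be in {6} for the 10 across but in {7,8} for the 29 down — contradiction. So R2C1 = 2.
R2C2 = 10 − 2 = 8 completes the 10 across.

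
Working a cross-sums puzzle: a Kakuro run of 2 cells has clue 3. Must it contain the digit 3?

No

The only way to make 3 from 2 distinct digits is {1,2}, which does not contain 3.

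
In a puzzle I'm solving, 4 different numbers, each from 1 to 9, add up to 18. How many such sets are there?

4 distinct digits from 1–9 sum between 10 and 30.

11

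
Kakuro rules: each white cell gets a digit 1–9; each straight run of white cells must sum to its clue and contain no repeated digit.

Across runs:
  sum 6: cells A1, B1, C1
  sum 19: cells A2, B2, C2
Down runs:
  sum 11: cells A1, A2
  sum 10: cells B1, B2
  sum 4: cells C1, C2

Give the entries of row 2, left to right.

6 in 3 cells must be {1,2,3}; 4 in 2 cells must be {1,3}.
The 19 across and the 4 down share only 3, so C2 = 3.
C1 = 4 − 3 = 1 completes the 4 down.
Nothing is forced directly, so branch on A2, whose candidates are 7 or 9. If A2 = 7: then A1 would have to be in {2,3} for the 6 across but in {4} for the 11 down — contradiction. So A2 = 9.
A1 = 11 − 9 = 2 completes the 11 down.
B1 = 6 − 3 = 3 completes the 6 across.
B2 = 19 − 12 = 7 completes the 19 across.

9 7 3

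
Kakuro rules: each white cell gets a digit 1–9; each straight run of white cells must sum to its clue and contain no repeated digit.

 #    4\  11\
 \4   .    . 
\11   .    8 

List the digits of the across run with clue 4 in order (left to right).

1, 3

4 in 2 cells must be {1,3}.
R1C2 = 11 − 8 = 3 completes the 11 down.
R2C1 = 11 − 8 = 3 completes the 11 across.
R1C1 = 4 − 3 = 1 completes the 4 across.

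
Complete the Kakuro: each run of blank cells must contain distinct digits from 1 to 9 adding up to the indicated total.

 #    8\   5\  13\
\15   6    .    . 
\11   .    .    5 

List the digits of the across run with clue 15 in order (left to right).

6 1 8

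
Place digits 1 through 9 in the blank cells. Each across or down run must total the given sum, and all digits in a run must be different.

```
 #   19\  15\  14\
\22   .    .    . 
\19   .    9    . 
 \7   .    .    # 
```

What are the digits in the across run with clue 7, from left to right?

R1C2 = 5: the only remaining digit allowed by both the 22 across and the 15 down.
R3C2 = 15 − 14 = 1 completes the 15 down.
R3C1 = 7 − 1 = 6 completes the 7 across.
Nothing is forced directly, so branch on R2C1, whose candidates are 4 or 8. If R2C1 = 8: then R1C1 would have to be in {8,9} for the 22 across but in {5} for the 19 down — contradiction. So R2C1 = 4.
R1C1 = 19 − 10 = 9 completes the 19 down.
R1C3 = 22 − 14 = 8 completes the 22 across.
R2C3 = 19 − 13 = 6 completes the 19 across.

6, 1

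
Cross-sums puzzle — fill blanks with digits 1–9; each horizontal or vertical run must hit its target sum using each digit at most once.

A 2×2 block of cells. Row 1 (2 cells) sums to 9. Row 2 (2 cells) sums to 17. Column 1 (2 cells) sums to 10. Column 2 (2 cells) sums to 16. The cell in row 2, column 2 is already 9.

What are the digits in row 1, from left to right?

2, 7

17 in 2 cells must be {8,9}; 16 in 2 cells must be {7,9}.
(1,2) = 16 − 9 = 7 completes the 16 down.
(2,1) = 17 − 9 = 8 completes the 17 across.
(1,1) = 9 − 7 = 2 completes the 9 across.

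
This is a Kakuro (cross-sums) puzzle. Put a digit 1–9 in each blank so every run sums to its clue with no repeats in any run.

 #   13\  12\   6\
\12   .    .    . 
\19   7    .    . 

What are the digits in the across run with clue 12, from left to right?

R1C1 = 13 − 7 = 6 completes the 13 down.
Given what's placed, R2C3 must be 4 to fit the 19 across and 6 down.
R1C3 = 6 − 4 = 2 completes the 6 down.
R2C2 = 19 − 11 = 8 completes the 19 across.
R1C2 = 12 − 8 = 4 completes the 12 across.

6 4 2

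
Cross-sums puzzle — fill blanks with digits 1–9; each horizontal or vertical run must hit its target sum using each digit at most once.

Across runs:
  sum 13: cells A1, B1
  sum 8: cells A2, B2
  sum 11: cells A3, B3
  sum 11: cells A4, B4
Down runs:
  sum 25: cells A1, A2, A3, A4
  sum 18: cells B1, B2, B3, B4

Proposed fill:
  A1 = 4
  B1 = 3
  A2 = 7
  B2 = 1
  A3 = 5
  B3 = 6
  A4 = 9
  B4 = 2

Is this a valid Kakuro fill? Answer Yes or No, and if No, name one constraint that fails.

No — the down run B1–B4 sums to 12, not 18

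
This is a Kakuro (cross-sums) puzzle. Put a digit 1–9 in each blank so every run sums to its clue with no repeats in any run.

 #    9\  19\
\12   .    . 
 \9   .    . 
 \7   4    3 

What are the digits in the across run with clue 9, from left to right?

2 7

Given what's placed, R1C1 must be 3 to fit the 12 across and 9 down.
R1C2 = 12 − 3 = 9 completes the 12 across.
R2C1 = 9 − 7 = 2 completes the 9 down.
R2C2 = 9 − 2 = 7 completes the 9 across.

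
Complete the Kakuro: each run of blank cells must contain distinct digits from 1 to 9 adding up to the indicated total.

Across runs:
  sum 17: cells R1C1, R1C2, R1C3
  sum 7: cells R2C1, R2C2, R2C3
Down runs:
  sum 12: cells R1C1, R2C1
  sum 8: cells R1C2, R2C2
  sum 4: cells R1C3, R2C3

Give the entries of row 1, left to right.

8 6 3

7 in 3 cells must be {1,2,4}; 4 in 2 cells must be {1,3}.
The 7 across and the 12 down share only 4, so R2C1 = 4.
Given what's placed, R2C3 must be 1 to fit the 7 across and 4 down.
R1C1 = 12 − 4 = 8 completes the 12 down.
R1C3 = 4 − 1 = 3 completes the 4 down.
R2C2 = 7 − 5 = 2 completes the 7 across.
R1C2 = 17 − 11 = 6 completes the 17 across.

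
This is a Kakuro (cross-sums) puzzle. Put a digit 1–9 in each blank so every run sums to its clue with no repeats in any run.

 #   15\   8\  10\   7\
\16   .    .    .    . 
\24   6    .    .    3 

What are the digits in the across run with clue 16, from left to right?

9, 1, 2, 4

R1C1 = 15 − 6 = 9 completes the 15 down.
R1C4 = 7 − 3 = 4 completes the 7 down.
Given what's placed, R2C2 must be 7 to fit the 24 across and 8 down.
R2C3 = 24 − 16 = 8 completes the 24 across.
R1C2 = 8 − 7 = 1 completes the 8 down.
R1C3 = 16 − 14 = 2 completes the 16 across.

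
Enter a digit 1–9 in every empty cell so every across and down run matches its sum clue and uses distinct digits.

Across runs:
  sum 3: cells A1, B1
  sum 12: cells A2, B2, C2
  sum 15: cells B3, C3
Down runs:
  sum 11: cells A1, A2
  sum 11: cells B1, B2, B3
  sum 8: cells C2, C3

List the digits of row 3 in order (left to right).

3 in 2 cells must be {1,2}.
The 3 across and the 11 down share only 2, so A1 = 2.
B1 = 3 − 2 = 1 completes the 3 across.
A2 = 11 − 2 = 9 completes the 11 down.
B2 = 2: the only remaining digit allowed by both the 12 across and the 11 down.
C2 = 12 − 11 = 1 completes the 12 across.
B3 = 11 − 3 = 8 completes the 11 down.
C3 = 15 − 8 = 7 completes the 15 across.

8, 7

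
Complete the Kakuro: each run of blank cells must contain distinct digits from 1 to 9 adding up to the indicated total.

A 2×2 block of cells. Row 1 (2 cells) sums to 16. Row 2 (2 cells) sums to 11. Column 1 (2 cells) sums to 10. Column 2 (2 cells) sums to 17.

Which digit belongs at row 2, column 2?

16 in 2 cells must be {7,9}; 17 in 2 cells must be {8,9}.
The 16 across and the 17 down share only 9, so (1,2) = 9.
(2,2) = 17 − 9 = 8 completes the 17 down.
(1,1) = 16 − 9 = 7 completes the 16 across.
(2,1) = 11 − 8 = 3 completes the 11 across.

8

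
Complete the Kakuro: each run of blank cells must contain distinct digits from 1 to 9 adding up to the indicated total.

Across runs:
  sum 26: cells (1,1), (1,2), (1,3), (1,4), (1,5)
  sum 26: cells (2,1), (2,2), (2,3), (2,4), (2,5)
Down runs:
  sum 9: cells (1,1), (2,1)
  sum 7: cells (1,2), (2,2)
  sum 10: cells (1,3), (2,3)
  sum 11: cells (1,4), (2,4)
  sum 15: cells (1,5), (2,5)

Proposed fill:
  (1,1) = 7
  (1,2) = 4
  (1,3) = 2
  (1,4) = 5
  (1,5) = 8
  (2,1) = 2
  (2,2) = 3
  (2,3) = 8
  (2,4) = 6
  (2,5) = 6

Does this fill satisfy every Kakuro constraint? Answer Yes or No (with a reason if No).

No — the across run (2,1)–(2,5) sums to 25, not 26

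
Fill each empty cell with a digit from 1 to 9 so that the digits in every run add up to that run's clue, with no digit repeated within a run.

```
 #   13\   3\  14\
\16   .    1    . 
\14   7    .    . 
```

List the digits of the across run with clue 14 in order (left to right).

7 2 5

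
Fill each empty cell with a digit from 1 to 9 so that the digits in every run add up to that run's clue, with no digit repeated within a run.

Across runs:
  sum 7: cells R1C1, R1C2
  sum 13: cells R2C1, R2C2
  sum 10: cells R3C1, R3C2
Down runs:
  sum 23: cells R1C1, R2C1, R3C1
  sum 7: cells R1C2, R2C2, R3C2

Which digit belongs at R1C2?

23 in 3 cells must be {6,8,9}; 7 in 3 cells must be {1,2,4}.
The 7 across and the 23 down share only 6, so R1C1 = 6.
R1C2 = 7 − 6 = 1 completes the 7 across.
Given what's placed, R2C2 must be 4 to fit the 13 across and 7 down.
R3C2 = 7 − 5 = 2 completes the 7 down.
R2C1 = 13 − 4 = 9 completes the 13 across.
R3C1 = 10 − 2 = 8 completes the 10 across.

1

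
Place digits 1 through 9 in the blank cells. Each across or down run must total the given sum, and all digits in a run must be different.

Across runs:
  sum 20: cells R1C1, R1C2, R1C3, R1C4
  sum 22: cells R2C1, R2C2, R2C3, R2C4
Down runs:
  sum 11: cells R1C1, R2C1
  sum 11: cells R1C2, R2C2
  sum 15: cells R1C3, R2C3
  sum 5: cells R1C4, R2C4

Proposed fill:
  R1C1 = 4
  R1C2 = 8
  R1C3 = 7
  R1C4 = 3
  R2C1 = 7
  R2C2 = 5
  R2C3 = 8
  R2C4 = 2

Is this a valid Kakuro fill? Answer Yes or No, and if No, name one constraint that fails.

No — the across run R1C1–R1C4 sums to 22, not 20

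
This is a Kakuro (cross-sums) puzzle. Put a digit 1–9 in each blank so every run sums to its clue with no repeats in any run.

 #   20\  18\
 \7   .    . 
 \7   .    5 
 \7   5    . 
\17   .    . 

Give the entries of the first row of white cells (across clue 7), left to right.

17 in 2 cells must be {8,9}.
R2C1 = 7 − 5 = 2 completes the 7 across.
R3C2 = 7 − 5 = 2 completes the 7 across.
Given what's placed, R4C1 must be 9 to fit the 17 across and 20 down.
R4C2 = 17 − 9 = 8 completes the 17 across.
R1C1 = 20 − 16 = 4 completes the 20 down.
R1C2 = 7 − 4 = 3 completes the 7 across.

4 3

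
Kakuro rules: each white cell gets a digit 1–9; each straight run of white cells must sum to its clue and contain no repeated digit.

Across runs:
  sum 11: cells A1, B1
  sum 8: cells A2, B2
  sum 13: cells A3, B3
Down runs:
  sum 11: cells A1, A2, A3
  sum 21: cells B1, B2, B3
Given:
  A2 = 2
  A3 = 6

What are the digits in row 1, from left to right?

3, 8

A1 = 11 − 8 = 3 completes the 11 down.
B1 = 11 − 3 = 8 completes the 11 across.
B2 = 8 − 2 = 6 completes the 8 across.
B3 = 13 − 6 = 7 completes the 13 across.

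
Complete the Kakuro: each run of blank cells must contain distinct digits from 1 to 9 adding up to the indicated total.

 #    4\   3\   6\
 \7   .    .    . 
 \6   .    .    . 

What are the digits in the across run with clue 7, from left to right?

1 2 4

7 in 3 cells must be {1,2,4}; 6 in 3 cells must be {1,2,3}; 4 in 2 cells must be {1,3}.
The 7 across and the 4 down share only 1, so R1C1 = 1.
Given what's placed, R1C2 must be 2 to fit the 7 across and 3 down.
R1C3 = 7 − 3 = 4 completes the 7 across.
R2C1 = 4 − 1 = 3 completes the 4 down.
R2C2 = 3 − 2 = 1 completes the 3 down.
R2C3 = 6 − 4 = 2 completes the 6 across.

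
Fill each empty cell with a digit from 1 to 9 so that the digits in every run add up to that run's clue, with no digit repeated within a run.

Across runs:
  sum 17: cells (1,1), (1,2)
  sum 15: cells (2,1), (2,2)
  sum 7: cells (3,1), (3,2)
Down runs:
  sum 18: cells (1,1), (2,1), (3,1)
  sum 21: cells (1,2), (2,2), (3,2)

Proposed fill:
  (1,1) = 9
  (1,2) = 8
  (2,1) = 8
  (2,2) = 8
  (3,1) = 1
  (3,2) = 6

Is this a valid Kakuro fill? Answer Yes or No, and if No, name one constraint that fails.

No — the across run (2,1)–(2,2) sums to 16, not 15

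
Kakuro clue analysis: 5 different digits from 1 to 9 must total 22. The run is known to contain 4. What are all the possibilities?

{1,2,4,6,9}; {1,2,4,7,8}; {1,3,4,5,9}; {1,3,4,6,8}; {2,3,4,5,8}; {2,3,4,6,7}

5 distinct digits from 1–9 sum between 15 and 35.
Keeping only sets containing 4.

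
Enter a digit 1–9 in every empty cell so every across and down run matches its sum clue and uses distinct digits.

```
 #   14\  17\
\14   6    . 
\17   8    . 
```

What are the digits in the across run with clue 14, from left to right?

6 8

17 in 2 cells must be {8,9}.
R1C2 = 14 − 6 = 8 completes the 14 across.
R2C2 = 17 − 8 = 9 completes the 17 across.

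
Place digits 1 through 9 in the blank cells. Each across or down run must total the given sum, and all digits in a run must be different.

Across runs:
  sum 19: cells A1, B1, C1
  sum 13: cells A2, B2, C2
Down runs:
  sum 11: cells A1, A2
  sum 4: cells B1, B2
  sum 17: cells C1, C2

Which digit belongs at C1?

9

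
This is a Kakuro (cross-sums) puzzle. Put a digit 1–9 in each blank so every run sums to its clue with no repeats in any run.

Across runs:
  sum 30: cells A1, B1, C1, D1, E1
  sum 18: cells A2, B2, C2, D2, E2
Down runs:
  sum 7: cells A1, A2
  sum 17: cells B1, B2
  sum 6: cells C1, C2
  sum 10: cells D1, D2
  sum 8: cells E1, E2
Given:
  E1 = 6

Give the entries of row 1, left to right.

17 in 2 cells must be {8,9}.
Only 8 fits B2 under both its across sum 18 and down sum 17.
E2 = 8 − 6 = 2 completes the 8 down.
B1 = 17 − 8 = 9 completes the 17 down.
No cell is forced outright now. C2 can only be 1 or 4 (the digits allowed by both its 18 across and its 6 down). If C2 = 4: that forces C1 = 2, D1 = 8, after which D2 would have to be in {1,3} for the 18 across but in {2} for the 10 down — contradiction. So C2 = 1.
C1 = 6 − 1 = 5 completes the 6 down.
Nothing is forced directly, so branch on A2, whose candidates are 3 or 4. If A2 = 3: then A1 would have to be in {2,3,7,8} for the 30 across but in {4} for the 7 down — contradiction. So A2 = 4.
A1 = 7 − 4 = 3 completes the 7 down.
D1 = 30 − 23 = 7 completes the 30 across.

3, 9, 5, 7, 6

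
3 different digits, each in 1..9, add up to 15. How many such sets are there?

8

3 distinct digits from 1–9 sum between 6 and 24.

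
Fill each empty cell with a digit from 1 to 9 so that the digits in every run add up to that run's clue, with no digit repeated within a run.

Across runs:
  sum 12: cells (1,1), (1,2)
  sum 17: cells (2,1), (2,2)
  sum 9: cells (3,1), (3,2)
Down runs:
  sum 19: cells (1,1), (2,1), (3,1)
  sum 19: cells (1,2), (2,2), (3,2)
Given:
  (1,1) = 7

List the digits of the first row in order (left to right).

7 5

17 in 2 cells must be {8,9}.
(1,2) = 12 − 7 = 5 completes the 12 across.
Given what's placed, (2,2) must be 8 to fit the 17 across and 19 down.
(3,2) = 19 − 13 = 6 completes the 19 down.
(2,1) = 17 − 8 = 9 completes the 17 across.
(3,1) = 9 − 6 = 3 completes the 9 across.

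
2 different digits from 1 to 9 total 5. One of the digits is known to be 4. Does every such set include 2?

No

The only way to make 5 from 2 distinct digits under that restriction is {1,4}, which does not contain 2.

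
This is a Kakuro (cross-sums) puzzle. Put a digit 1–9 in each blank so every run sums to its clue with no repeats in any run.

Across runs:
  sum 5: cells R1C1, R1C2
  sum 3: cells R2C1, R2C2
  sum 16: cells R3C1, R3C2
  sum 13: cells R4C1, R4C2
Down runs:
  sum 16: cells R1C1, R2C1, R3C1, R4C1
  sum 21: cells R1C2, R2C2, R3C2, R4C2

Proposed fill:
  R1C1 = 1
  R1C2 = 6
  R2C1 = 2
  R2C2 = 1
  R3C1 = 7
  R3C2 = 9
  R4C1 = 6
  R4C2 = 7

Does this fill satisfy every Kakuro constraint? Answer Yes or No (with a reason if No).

No — the down run R1C2–R4C2 sums to 23, not 21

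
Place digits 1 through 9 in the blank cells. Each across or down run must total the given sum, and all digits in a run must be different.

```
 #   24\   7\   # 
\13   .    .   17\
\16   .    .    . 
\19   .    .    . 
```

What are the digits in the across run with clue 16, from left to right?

7 1 8

24 in 3 cells must be {7,8,9}; 7 in 3 cells must be {1,2,4}; 17 in 2 cells must be {8,9}.
Only 4 fits R1C2 under both its across sum 13 and down sum 7.
Given what's placed, R3C2 must be 2 to fit the 19 across and 7 down.
R1C1 = 13 − 4 = 9 completes the 13 across.
R2C2 = 7 − 6 = 1 completes the 7 down.
R3C1 = 8: the only remaining digit allowed by both the 19 across and the 24 down.
R3C3 = 19 − 10 = 9 completes the 19 across.
R2C1 = 24 − 17 = 7 completes the 24 down.
R2C3 = 16 − 8 = 8 completes the 16 across.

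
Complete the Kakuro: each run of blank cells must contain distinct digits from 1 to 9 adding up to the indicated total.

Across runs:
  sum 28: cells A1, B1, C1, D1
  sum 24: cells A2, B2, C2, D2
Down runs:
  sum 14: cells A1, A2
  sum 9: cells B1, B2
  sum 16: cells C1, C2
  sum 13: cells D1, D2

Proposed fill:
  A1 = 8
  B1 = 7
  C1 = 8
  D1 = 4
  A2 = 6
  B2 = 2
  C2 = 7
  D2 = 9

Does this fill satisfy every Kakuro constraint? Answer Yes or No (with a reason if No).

No — the down run C1–C2 sums to 15, not 16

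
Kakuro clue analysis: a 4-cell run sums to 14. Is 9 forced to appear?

Counterexample: {1,2,3,8} sums to 14 without using 9.

No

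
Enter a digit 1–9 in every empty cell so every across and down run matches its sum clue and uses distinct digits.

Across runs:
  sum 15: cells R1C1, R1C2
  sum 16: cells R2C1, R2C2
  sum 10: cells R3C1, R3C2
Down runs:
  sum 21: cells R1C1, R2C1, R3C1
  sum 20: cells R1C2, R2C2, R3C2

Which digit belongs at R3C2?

4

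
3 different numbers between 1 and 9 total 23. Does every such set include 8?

The only way to make 23 from 3 distinct digits is {6,8,9}, which contains 8.

Yes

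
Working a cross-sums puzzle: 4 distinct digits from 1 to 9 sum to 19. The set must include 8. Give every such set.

{1,3,7,8}; {1,4,6,8}; {2,3,6,8}; {2,4,5,8}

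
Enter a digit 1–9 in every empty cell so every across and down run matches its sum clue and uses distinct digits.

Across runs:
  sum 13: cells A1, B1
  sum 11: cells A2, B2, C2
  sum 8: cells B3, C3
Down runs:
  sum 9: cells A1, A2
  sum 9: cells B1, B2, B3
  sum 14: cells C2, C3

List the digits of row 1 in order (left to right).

7 6

Nothing is forced directly, so branch on C3, whose candidates are 5 or 6. If C3 = 5: then C2 would have to be in {1,2,3,4,5,6,7,8} for the 11 across but in {9} for the 14 down — contradiction. So C3 = 6.
C2 = 14 − 6 = 8 completes the 14 down.
B3 = 8 − 6 = 2 completes the 8 across.
B2 = 1: the only remaining digit allowed by both the 11 across and the 9 down.
B1 = 9 − 3 = 6 completes the 9 down.
A2 = 11 − 9 = 2 completes the 11 across.
A1 = 13 − 6 = 7 completes the 13 across.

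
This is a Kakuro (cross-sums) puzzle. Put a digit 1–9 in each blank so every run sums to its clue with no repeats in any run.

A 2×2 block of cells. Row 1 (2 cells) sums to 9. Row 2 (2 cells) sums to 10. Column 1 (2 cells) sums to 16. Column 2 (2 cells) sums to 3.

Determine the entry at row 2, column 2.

1

16 in 2 cells must be {7,9}; 3 in 2 cells must be {1,2}.
The 9 across and the 16 down share only 7, so (1,1) = 7.
(1,2) = 9 − 7 = 2 completes the 9 across.
(2,1) = 16 − 7 = 9 completes the 16 down.
(2,2) = 10 − 9 = 1 completes the 10 across.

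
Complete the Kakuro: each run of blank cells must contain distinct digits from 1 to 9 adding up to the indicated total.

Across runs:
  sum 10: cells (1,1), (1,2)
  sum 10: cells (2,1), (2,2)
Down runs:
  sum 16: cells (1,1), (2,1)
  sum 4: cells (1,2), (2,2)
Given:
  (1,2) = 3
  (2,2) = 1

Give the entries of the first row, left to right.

16 in 2 cells must be {7,9}; 4 in 2 cells must be {1,3}.
(1,1) = 10 − 3 = 7 completes the 10 across.
(2,1) = 10 − 1 = 9 completes the 10 across.

7 3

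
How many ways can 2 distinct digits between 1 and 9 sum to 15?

2

2 distinct digits from 1–9 sum between 3 and 17.
Enumerating: {6,9}, {7,8}.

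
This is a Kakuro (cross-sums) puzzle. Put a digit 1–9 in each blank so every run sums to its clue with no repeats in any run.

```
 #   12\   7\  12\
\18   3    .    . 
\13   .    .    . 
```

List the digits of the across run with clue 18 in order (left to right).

R1C2 = 6: the only remaining digit allowed by both the 18 across and the 7 down.
R1C3 = 18 − 9 = 9 completes the 18 across.
R2C1 = 12 − 3 = 9 completes the 12 down.
R2C2 = 7 − 6 = 1 completes the 7 down.
R2C3 = 13 − 10 = 3 completes the 13 across.

3 6 9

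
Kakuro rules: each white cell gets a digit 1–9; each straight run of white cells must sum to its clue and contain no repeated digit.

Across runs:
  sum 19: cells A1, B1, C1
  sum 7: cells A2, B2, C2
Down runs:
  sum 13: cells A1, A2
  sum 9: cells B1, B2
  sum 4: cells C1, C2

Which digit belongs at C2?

7 in 3 cells must be {1,2,4}; 4 in 2 cells must be {1,3}.
The 19 across and the 4 down share only 3, so C1 = 3.
The 7 across and the 13 down share only 4, so A2 = 4.
C2 = 4 − 3 = 1 completes the 4 down.
A1 = 13 − 4 = 9 completes the 13 down.
B1 = 19 − 12 = 7 completes the 19 across.
B2 = 7 − 5 = 2 completes the 7 across.

1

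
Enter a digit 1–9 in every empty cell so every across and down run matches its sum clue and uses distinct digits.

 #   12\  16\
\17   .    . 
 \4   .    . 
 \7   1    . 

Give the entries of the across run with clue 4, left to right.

17 in 2 cells must be {8,9}; 4 in 2 cells must be {1,3}.
Given what's placed, R2C1 must be 3 to fit the 4 across and 12 down.
R2C2 = 4 − 3 = 1 completes the 4 across.
R3C2 = 7 − 1 = 6 completes the 7 across.
R1C1 = 12 − 4 = 8 completes the 12 down.
R1C2 = 17 − 8 = 9 completes the 17 across.

3 1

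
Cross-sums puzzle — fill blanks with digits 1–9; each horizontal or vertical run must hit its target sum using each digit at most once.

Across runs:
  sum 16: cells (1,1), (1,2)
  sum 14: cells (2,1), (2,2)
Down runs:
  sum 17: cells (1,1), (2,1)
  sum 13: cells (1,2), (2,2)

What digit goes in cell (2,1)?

8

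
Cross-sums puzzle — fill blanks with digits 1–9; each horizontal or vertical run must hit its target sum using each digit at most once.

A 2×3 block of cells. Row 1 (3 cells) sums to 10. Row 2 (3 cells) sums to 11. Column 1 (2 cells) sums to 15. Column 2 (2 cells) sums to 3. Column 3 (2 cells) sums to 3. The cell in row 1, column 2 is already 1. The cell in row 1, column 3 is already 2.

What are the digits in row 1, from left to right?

3 in 2 cells must be {1,2}.
(1,1) = 10 − 3 = 7 completes the 10 across.
(2,1) = 15 − 7 = 8 completes the 15 down.
(2,2) = 3 − 1 = 2 completes the 3 down.
(2,3) = 11 − 10 = 1 completes the 11 across.

7, 1, 2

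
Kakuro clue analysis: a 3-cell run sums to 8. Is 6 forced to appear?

Counterexample: {1,2,5} sums to 8 without using 6.

No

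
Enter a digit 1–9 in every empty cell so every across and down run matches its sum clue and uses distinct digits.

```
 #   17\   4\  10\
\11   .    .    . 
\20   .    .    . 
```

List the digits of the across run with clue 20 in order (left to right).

9, 3, 8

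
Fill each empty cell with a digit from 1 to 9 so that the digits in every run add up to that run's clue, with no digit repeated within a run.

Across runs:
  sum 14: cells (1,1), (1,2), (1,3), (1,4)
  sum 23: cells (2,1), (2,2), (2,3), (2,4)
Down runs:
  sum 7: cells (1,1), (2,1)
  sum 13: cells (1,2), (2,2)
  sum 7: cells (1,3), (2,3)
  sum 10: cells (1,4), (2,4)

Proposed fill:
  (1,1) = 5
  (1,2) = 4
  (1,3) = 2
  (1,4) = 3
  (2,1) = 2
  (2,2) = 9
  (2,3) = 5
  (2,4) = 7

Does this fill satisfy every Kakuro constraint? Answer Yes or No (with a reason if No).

Yes

Across: 5+4+2+3=14; 2+9+5+7=23. Down: 5+2=7; 4+9=13; 2+5=7; 3+7=10. No digit repeats within any run.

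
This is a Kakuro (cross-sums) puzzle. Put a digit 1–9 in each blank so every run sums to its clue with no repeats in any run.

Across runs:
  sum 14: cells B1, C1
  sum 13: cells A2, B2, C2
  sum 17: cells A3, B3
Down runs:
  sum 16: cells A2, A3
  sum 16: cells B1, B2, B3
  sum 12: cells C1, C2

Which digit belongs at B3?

8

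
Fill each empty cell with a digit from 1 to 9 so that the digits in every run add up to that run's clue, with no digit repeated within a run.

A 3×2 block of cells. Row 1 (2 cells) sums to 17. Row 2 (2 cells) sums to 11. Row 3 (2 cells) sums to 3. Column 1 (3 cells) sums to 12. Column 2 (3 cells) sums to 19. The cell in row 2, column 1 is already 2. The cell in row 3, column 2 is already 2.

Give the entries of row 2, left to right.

2 9

17 in 2 cells must be {8,9}; 3 in 2 cells must be {1,2}.
Given what's placed, (1,1) must be 9 to fit the 17 across and 12 down.
(1,2) = 17 − 9 = 8 completes the 17 across.
(2,2) = 11 − 2 = 9 completes the 11 across.
(3,1) = 3 − 2 = 1 completes the 3 across.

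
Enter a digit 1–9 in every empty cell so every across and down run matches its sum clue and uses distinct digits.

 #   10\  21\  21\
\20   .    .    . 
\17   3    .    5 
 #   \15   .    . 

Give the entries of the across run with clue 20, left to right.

7 4 9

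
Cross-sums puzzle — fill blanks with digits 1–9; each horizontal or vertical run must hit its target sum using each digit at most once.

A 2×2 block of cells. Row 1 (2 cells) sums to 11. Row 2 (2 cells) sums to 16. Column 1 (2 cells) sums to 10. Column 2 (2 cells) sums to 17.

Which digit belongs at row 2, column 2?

9

16 in 2 cells must be {7,9}; 17 in 2 cells must be {8,9}.
The 16 across and the 17 down share only 9, so (2,2) = 9.
(1,2) = 17 − 9 = 8 completes the 17 down.
(2,1) = 16 − 9 = 7 completes the 16 across.
(1,1) = 11 − 8 = 3 completes the 11 across.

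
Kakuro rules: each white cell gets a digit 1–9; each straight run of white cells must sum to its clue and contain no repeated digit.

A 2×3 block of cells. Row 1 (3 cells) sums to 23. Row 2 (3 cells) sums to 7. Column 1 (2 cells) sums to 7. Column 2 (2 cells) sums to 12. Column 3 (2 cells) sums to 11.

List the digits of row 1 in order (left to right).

23 in 3 cells must be {6,8,9}; 7 in 3 cells must be {1,2,4}.
The 23 across and the 7 down share only 6, so (1,1) = 6.
(2,1) = 7 − 6 = 1 completes the 7 down.
Given what's placed, (2,2) must be 4 to fit the 7 across and 12 down.
(2,3) = 7 − 5 = 2 completes the 7 across.
(1,2) = 12 − 4 = 8 completes the 12 down.
(1,3) = 23 − 14 = 9 completes the 23 across.

6, 8, 9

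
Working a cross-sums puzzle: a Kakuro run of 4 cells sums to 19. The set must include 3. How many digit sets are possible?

5

4 distinct digits from 1–9 sum between 10 and 30.
Keeping only sets containing 3.
Enumerating: {1,3,6,9}, {1,3,7,8}, {2,3,5,9}, {2,3,6,8}, {3,4,5,7}.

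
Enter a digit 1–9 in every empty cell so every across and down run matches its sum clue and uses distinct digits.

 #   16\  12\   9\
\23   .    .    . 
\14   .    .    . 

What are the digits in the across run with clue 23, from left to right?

23 in 3 cells must be {6,8,9}; 16 in 2 cells must be {7,9}.
The 23 across and the 16 down share only 9, so R1C1 = 9.
Given what's placed, R1C2 must be 8 to fit the 23 across and 12 down.
R1C3 = 23 − 17 = 6 completes the 23 across.
R2C1 = 16 − 9 = 7 completes the 16 down.
R2C2 = 12 − 8 = 4 completes the 12 down.
R2C3 = 14 − 11 = 3 completes the 14 across.

9 8 6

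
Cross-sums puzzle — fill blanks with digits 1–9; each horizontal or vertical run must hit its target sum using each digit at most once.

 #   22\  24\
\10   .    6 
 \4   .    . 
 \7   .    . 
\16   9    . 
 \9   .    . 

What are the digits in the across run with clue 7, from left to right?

5 2

4 in 2 cells must be {1,3}; 16 in 2 cells must be {7,9}.
R1C1 = 10 − 6 = 4 completes the 10 across.
R4C2 = 16 − 9 = 7 completes the 16 across.
R2C2 = 1: the only remaining digit allowed by both the 4 across and the 24 down.
R3C2 = 2: the only remaining digit allowed by both the 7 across and the 24 down.
R5C2 = 24 − 16 = 8 completes the 24 down.
R2C1 = 4 − 1 = 3 completes the 4 across.
R3C1 = 7 − 2 = 5 completes the 7 across.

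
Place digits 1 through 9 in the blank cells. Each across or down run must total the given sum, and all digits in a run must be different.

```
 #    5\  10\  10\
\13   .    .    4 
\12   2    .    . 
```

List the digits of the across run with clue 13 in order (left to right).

3, 6, 4

R1C1 = 5 − 2 = 3 completes the 5 down.
R1C2 = 13 − 7 = 6 completes the 13 across.
R2C2 = 10 − 6 = 4 completes the 10 down.
R2C3 = 12 − 6 = 6 completes the 12 across.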